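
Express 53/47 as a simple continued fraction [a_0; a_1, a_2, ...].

[1; 7, 1, 5]

Run the Euclidean algorithm on 53 and 47; the successive quotients are the partial quotients a_0, a_1, ... (each step inverts the fractional part left over by the previous one):
  53 = 1*47 + 6, so a_0 = 1.
  47 = 7*6 + 5, so a_1 = 7.
  6 = 1*5 + 1, so a_2 = 1.
  5 = 5*1 + 0, so a_3 = 5.
The remainder reaches 0 after 4 divisions, so the expansion has 4 partial quotients, read off in order.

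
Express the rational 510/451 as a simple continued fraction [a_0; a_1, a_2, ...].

[1; 7, 1, 1, 1, 4, 4]

Run the Euclidean algorithm on 510 and 451; the successive quotients are the partial quotients a_0, a_1, ... (each step inverts the fractional part left over by the previous one):
  510 = 1*451 + 59, so a_0 = 1.
  451 = 7*59 + 38, so a_1 = 7.
  59 = 1*38 + 21, so a_2 = 1.
  38 = 1*21 + 17, so a_3 = 1.
  21 = 1*17 + 4, so a_4 = 1.
  17 = 4*4 + 1, so a_5 = 4.
  4 = 4*1 + 0, so a_6 = 4.
The remainder reaches 0 after 7 divisions, so the expansion has 7 partial quotients, read off in order.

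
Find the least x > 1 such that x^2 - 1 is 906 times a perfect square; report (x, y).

First expand sqrt(906) as a continued fraction. With x_i = (sqrt(906) + m_i)/d_i and (m_0, d_0) = (0, 1): a_0 = floor(sqrt(906)) = 30, since 30^2 = 900 <= 906 < 961 = 31^2.
Iterate m_{i+1} = d_i*a_i - m_i, d_{i+1} = (906 - m_{i+1}^2)/d_i, a_{i+1} = floor((a_0 + m_{i+1})/d_{i+1}):
  m_1 = 1*30 - 0 = 30, d_1 = (906 - 30^2)/1 = 6/1 = 6, a_1 = floor((30 + 30)/6) = 10.
  m_2 = 6*10 - 30 = 30, d_2 = (906 - 30^2)/6 = 6/6 = 1, a_2 = floor((30 + 30)/1) = 60.
  m_3 = 1*60 - 30 = 30, d_3 = (906 - 30^2)/1 = 6/1 = 6: (m_3, d_3) = (m_1, d_1) = (30, 6), so from here the quotients repeat a_1, a_2; the period length is 2.
So sqrt(906) = [30; (10, 60)] with period length k = 2.
k is even, so the fundamental solution of x^2 - 906y^2 = 1 is (p_{k-1}, q_{k-1}) = (p_1, q_1); compute convergents through index 1.
Convergents (p_i = a_i*p_{i-1} + p_{i-2}, q_i = a_i*q_{i-1} + q_{i-2} with p_{-2}=0, p_{-1}=1, q_{-2}=1, q_{-1}=0):
  i=0: a_0=30, p_0 = 30*1 + 0 = 30, q_0 = 30*0 + 1 = 1.
  i=1: a_1=10, p_1 = 10*30 + 1 = 301, q_1 = 10*1 + 0 = 10.
Check: 301^2 - 906*10^2 = 90601 - 90600 = 1, so (x, y) = (301, 10) solves the equation, and by the theorem it is the least positive solution.

(x, y) = (301, 10)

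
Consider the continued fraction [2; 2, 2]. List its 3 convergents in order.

Using the convergent recurrence p_i = a_i*p_{i-1} + p_{i-2}, q_i = a_i*q_{i-1} + q_{i-2} with p_{-2}=0, p_{-1}=1, q_{-2}=1, q_{-1}=0:
  i=0: a_0=2, p_0 = 2*1 + 0 = 2, q_0 = 2*0 + 1 = 1.
  i=1: a_1=2, p_1 = 2*2 + 1 = 5, q_1 = 2*1 + 0 = 2.
  i=2: a_2=2, p_2 = 2*5 + 2 = 12, q_2 = 2*2 + 1 = 5.

2/1, 5/2, 12/5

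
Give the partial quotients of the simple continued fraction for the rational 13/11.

[1; 5, 2]

Run the Euclidean algorithm on 13 and 11; the successive quotients are the partial quotients a_0, a_1, ... (each step inverts the fractional part left over by the previous one):
  13 = 1*11 + 2, so a_0 = 1.
  11 = 5*2 + 1, so a_1 = 5.
  2 = 2*1 + 0, so a_2 = 2.
The remainder reaches 0 after 3 divisions, so the expansion has 3 partial quotients, read off in order.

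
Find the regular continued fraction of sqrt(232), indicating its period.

[15; (4, 3, 7, 3, 4, 30)]

Write x_i = (sqrt(232) + m_i)/d_i with (m_0, d_0) = (0, 1). a_0 = floor(sqrt(232)) = 15, since 15^2 = 225 <= 232 < 256 = 16^2.
Iterate m_{i+1} = d_i*a_i - m_i, d_{i+1} = (232 - m_{i+1}^2)/d_i, a_{i+1} = floor((a_0 + m_{i+1})/d_{i+1}):
  m_1 = 1*15 - 0 = 15, d_1 = (232 - 15^2)/1 = 7/1 = 7, a_1 = floor((15 + 15)/7) = 4.
  m_2 = 7*4 - 15 = 13, d_2 = (232 - 13^2)/7 = 63/7 = 9, a_2 = floor((15 + 13)/9) = 3.
  m_3 = 9*3 - 13 = 14, d_3 = (232 - 14^2)/9 = 36/9 = 4, a_3 = floor((15 + 14)/4) = 7.
  m_4 = 4*7 - 14 = 14, d_4 = (232 - 14^2)/4 = 36/4 = 9, a_4 = floor((15 + 14)/9) = 3.
  m_5 = 9*3 - 14 = 13, d_5 = (232 - 13^2)/9 = 63/9 = 7, a_5 = floor((15 + 13)/7) = 4.
  m_6 = 7*4 - 13 = 15, d_6 = (232 - 15^2)/7 = 7/7 = 1, a_6 = floor((15 + 15)/1) = 30.
  m_7 = 1*30 - 15 = 15, d_7 = (232 - 15^2)/1 = 7/1 = 7: (m_7, d_7) = (m_1, d_1) = (15, 7), so from here the quotients repeat a_1, ..., a_6; the period length is 6.
Hence the expansion of sqrt(232) is a_0 = 15 followed by the repeating block 4, 3, 7, 3, 4, 30 (period 6).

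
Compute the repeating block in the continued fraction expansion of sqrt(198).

Write x_i = (sqrt(198) + m_i)/d_i with (m_0, d_0) = (0, 1). a_0 = floor(sqrt(198)) = 14, since 14^2 = 196 <= 198 < 225 = 15^2.
Iterate m_{i+1} = d_i*a_i - m_i, d_{i+1} = (198 - m_{i+1}^2)/d_i, a_{i+1} = floor((a_0 + m_{i+1})/d_{i+1}):
  m_1 = 1*14 - 0 = 14, d_1 = (198 - 14^2)/1 = 2/1 = 2, a_1 = floor((14 + 14)/2) = 14.
  m_2 = 2*14 - 14 = 14, d_2 = (198 - 14^2)/2 = 2/2 = 1, a_2 = floor((14 + 14)/1) = 28.
  m_3 = 1*28 - 14 = 14, d_3 = (198 - 14^2)/1 = 2/1 = 2: (m_3, d_3) = (m_1, d_1) = (14, 2), so from here the quotients repeat a_1, a_2; the period length is 2.
Hence the expansion of sqrt(198) is a_0 = 14 followed by the repeating block 14, 28 (period 2).

[14; (14, 28)]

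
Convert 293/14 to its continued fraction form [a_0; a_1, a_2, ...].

[20; 1, 13]

Run the Euclidean algorithm on 293 and 14; the successive quotients are the partial quotients a_0, a_1, ... (each step inverts the fractional part left over by the previous one):
  293 = 20*14 + 13, so a_0 = 20.
  14 = 1*13 + 1, so a_1 = 1.
  13 = 13*1 + 0, so a_2 = 13.
The remainder reaches 0 after 3 divisions, so the expansion has 3 partial quotients, read off in order.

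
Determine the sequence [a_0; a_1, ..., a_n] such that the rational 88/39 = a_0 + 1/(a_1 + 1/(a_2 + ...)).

Run the Euclidean algorithm on 88 and 39; the successive quotients are the partial quotients a_0, a_1, ... (each step inverts the fractional part left over by the previous one):
  88 = 2*39 + 10, so a_0 = 2.
  39 = 3*10 + 9, so a_1 = 3.
  10 = 1*9 + 1, so a_2 = 1.
  9 = 9*1 + 0, so a_3 = 9.
The remainder reaches 0 after 4 divisions, so the expansion has 4 partial quotients, read off in order.

[2; 3, 1, 9]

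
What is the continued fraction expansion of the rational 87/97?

[0; 1, 8, 1, 2, 3]

Run the Euclidean algorithm on 87 and 97; the successive quotients are the partial quotients a_0, a_1, ... (each step inverts the fractional part left over by the previous one):
  87 = 0*97 + 87, so a_0 = 0.
  97 = 1*87 + 10, so a_1 = 1.
  87 = 8*10 + 7, so a_2 = 8.
  10 = 1*7 + 3, so a_3 = 1.
  7 = 2*3 + 1, so a_4 = 2.
  3 = 3*1 + 0, so a_5 = 3.
The remainder reaches 0 after 6 divisions, so the expansion has 6 partial quotients, read off in order.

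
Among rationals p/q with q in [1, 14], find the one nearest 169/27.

25/4

Expand x = 169/27 as a continued fraction with the Euclidean algorithm:
  169 = 6*27 + 7, so a_0 = 6.
  27 = 3*7 + 6, so a_1 = 3.
  7 = 1*6 + 1, so a_2 = 1.
  6 = 6*1 + 0, so a_3 = 6.
so x = [6; 3, 1, 6].
Convergents (p_i = a_i*p_{i-1} + p_{i-2}, q_i = a_i*q_{i-1} + q_{i-2} with p_{-2}=0, p_{-1}=1, q_{-2}=1, q_{-1}=0), until the denominator exceeds 14:
  i=0: a_0=6, p_0 = 6*1 + 0 = 6, q_0 = 6*0 + 1 = 1.
  i=1: a_1=3, p_1 = 3*6 + 1 = 19, q_1 = 3*1 + 0 = 3.
  i=2: a_2=1, p_2 = 1*19 + 6 = 25, q_2 = 1*3 + 1 = 4.
  i=3: a_3=6, p_3 = 6*25 + 19 = 169, q_3 = 6*4 + 3 = 27.
q_3 = 27 > 14, so the last convergent with denominator <= 14 is p_2/q_2 = 25/4.
The closest fraction with denominator <= 14 is either p_2/q_2 or the intermediate fraction (k*p_2 + p_1)/(k*q_2 + q_1) with the largest k >= 1 whose denominator stays <= 14; these approach x as k grows, and every other convergent or intermediate fraction in range is farther away.
Largest k: floor((14 - q_1)/q_2) = floor((14 - 3)/4) = 2.
That gives (2*25 + 19)/(2*4 + 3) = 69/11.
Compare the errors: |x - 25/4| = |169*4 - 25*27|/(27*4) = 1/108, and |x - 69/11| = |169*11 - 69*27|/(27*11) = 4/297.
Cross-multiplying, 1*297 = 297 < 432 = 4*108, so 1/108 is smaller: the convergent 25/4 is closer to x than 69/11.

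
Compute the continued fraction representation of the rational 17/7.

Run the Euclidean algorithm on 17 and 7; the successive quotients are the partial quotients a_0, a_1, ... (each step inverts the fractional part left over by the previous one):
  17 = 2*7 + 3, so a_0 = 2.
  7 = 2*3 + 1, so a_1 = 2.
  3 = 3*1 + 0, so a_2 = 3.
The remainder reaches 0 after 3 divisions, so the expansion has 3 partial quotients, read off in order.

[2; 2, 3]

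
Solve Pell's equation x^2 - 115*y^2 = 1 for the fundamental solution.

(x, y) = (1126, 105)

First expand sqrt(115) as a continued fraction. With x_i = (sqrt(115) + m_i)/d_i and (m_0, d_0) = (0, 1): a_0 = floor(sqrt(115)) = 10, since 10^2 = 100 <= 115 < 121 = 11^2.
Iterate m_{i+1} = d_i*a_i - m_i, d_{i+1} = (115 - m_{i+1}^2)/d_i, a_{i+1} = floor((a_0 + m_{i+1})/d_{i+1}):
  m_1 = 1*10 - 0 = 10, d_1 = (115 - 10^2)/1 = 15/1 = 15, a_1 = floor((10 + 10)/15) = 1.
  m_2 = 15*1 - 10 = 5, d_2 = (115 - 5^2)/15 = 90/15 = 6, a_2 = floor((10 + 5)/6) = 2.
  m_3 = 6*2 - 5 = 7, d_3 = (115 - 7^2)/6 = 66/6 = 11, a_3 = floor((10 + 7)/11) = 1.
  m_4 = 11*1 - 7 = 4, d_4 = (115 - 4^2)/11 = 99/11 = 9, a_4 = floor((10 + 4)/9) = 1.
  m_5 = 9*1 - 4 = 5, d_5 = (115 - 5^2)/9 = 90/9 = 10, a_5 = floor((10 + 5)/10) = 1.
  m_6 = 10*1 - 5 = 5, d_6 = (115 - 5^2)/10 = 90/10 = 9, a_6 = floor((10 + 5)/9) = 1.
  m_7 = 9*1 - 5 = 4, d_7 = (115 - 4^2)/9 = 99/9 = 11, a_7 = floor((10 + 4)/11) = 1.
  m_8 = 11*1 - 4 = 7, d_8 = (115 - 7^2)/11 = 66/11 = 6, a_8 = floor((10 + 7)/6) = 2.
  m_9 = 6*2 - 7 = 5, d_9 = (115 - 5^2)/6 = 90/6 = 15, a_9 = floor((10 + 5)/15) = 1.
  m_10 = 15*1 - 5 = 10, d_10 = (115 - 10^2)/15 = 15/15 = 1, a_10 = floor((10 + 10)/1) = 20.
  m_11 = 1*20 - 10 = 10, d_11 = (115 - 10^2)/1 = 15/1 = 15: (m_11, d_11) = (m_1, d_1) = (10, 15), so from here the quotients repeat a_1, ..., a_10; the period length is 10.
So sqrt(115) = [10; (1, 2, 1, 1, 1, 1, 1, 2, 1, 20)] with period length k = 10.
k is even, so the fundamental solution of x^2 - 115y^2 = 1 is (p_{k-1}, q_{k-1}) = (p_9, q_9); compute convergents through index 9.
Convergents (p_i = a_i*p_{i-1} + p_{i-2}, q_i = a_i*q_{i-1} + q_{i-2} with p_{-2}=0, p_{-1}=1, q_{-2}=1, q_{-1}=0):
  i=0: a_0=10, p_0 = 10*1 + 0 = 10, q_0 = 10*0 + 1 = 1.
  i=1: a_1=1, p_1 = 1*10 + 1 = 11, q_1 = 1*1 + 0 = 1.
  i=2: a_2=2, p_2 = 2*11 + 10 = 32, q_2 = 2*1 + 1 = 3.
  i=3: a_3=1, p_3 = 1*32 + 11 = 43, q_3 = 1*3 + 1 = 4.
  i=4: a_4=1, p_4 = 1*43 + 32 = 75, q_4 = 1*4 + 3 = 7.
  i=5: a_5=1, p_5 = 1*75 + 43 = 118, q_5 = 1*7 + 4 = 11.
  i=6: a_6=1, p_6 = 1*118 + 75 = 193, q_6 = 1*11 + 7 = 18.
  i=7: a_7=1, p_7 = 1*193 + 118 = 311, q_7 = 1*18 + 11 = 29.
  i=8: a_8=2, p_8 = 2*311 + 193 = 815, q_8 = 2*29 + 18 = 76.
  i=9: a_9=1, p_9 = 1*815 + 311 = 1126, q_9 = 1*76 + 29 = 105.
Check: 1126^2 - 115*105^2 = 1267876 - 1267875 = 1, so (x, y) = (1126, 105) solves the equation, and by the theorem it is the least positive solution.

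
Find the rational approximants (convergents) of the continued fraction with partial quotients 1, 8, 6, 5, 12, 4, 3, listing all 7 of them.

1/1, 9/8, 55/49, 284/253, 3463/3085, 14136/12593, 45871/40864

Using the convergent recurrence p_i = a_i*p_{i-1} + p_{i-2}, q_i = a_i*q_{i-1} + q_{i-2} with p_{-2}=0, p_{-1}=1, q_{-2}=1, q_{-1}=0:
  i=0: a_0=1, p_0 = 1*1 + 0 = 1, q_0 = 1*0 + 1 = 1.
  i=1: a_1=8, p_1 = 8*1 + 1 = 9, q_1 = 8*1 + 0 = 8.
  i=2: a_2=6, p_2 = 6*9 + 1 = 55, q_2 = 6*8 + 1 = 49.
  i=3: a_3=5, p_3 = 5*55 + 9 = 284, q_3 = 5*49 + 8 = 253.
  i=4: a_4=12, p_4 = 12*284 + 55 = 3463, q_4 = 12*253 + 49 = 3085.
  i=5: a_5=4, p_5 = 4*3463 + 284 = 14136, q_5 = 4*3085 + 253 = 12593.
  i=6: a_6=3, p_6 = 3*14136 + 3463 = 45871, q_6 = 3*12593 + 3085 = 40864.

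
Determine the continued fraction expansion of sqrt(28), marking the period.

[5; (3, 2, 3, 10)]

Write x_i = (sqrt(28) + m_i)/d_i with (m_0, d_0) = (0, 1). a_0 = floor(sqrt(28)) = 5, since 5^2 = 25 <= 28 < 36 = 6^2.
Iterate m_{i+1} = d_i*a_i - m_i, d_{i+1} = (28 - m_{i+1}^2)/d_i, a_{i+1} = floor((a_0 + m_{i+1})/d_{i+1}):
  m_1 = 1*5 - 0 = 5, d_1 = (28 - 5^2)/1 = 3/1 = 3, a_1 = floor((5 + 5)/3) = 3.
  m_2 = 3*3 - 5 = 4, d_2 = (28 - 4^2)/3 = 12/3 = 4, a_2 = floor((5 + 4)/4) = 2.
  m_3 = 4*2 - 4 = 4, d_3 = (28 - 4^2)/4 = 12/4 = 3, a_3 = floor((5 + 4)/3) = 3.
  m_4 = 3*3 - 4 = 5, d_4 = (28 - 5^2)/3 = 3/3 = 1, a_4 = floor((5 + 5)/1) = 10.
  m_5 = 1*10 - 5 = 5, d_5 = (28 - 5^2)/1 = 3/1 = 3: (m_5, d_5) = (m_1, d_1) = (5, 3), so from here the quotients repeat a_1, ..., a_4; the period length is 4.
Hence the expansion of sqrt(28) is a_0 = 5 followed by the repeating block 3, 2, 3, 10 (period 4).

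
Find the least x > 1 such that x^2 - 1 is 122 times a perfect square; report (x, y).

First expand sqrt(122) as a continued fraction. With x_i = (sqrt(122) + m_i)/d_i and (m_0, d_0) = (0, 1): a_0 = floor(sqrt(122)) = 11, since 11^2 = 121 <= 122 < 144 = 12^2.
Iterate m_{i+1} = d_i*a_i - m_i, d_{i+1} = (122 - m_{i+1}^2)/d_i, a_{i+1} = floor((a_0 + m_{i+1})/d_{i+1}):
  m_1 = 1*11 - 0 = 11, d_1 = (122 - 11^2)/1 = 1/1 = 1, a_1 = floor((11 + 11)/1) = 22.
  m_2 = 1*22 - 11 = 11, d_2 = (122 - 11^2)/1 = 1/1 = 1: (m_2, d_2) = (m_1, d_1) = (11, 1), so from here the quotient a_1 repeats; the period length is 1.
So sqrt(122) = [11; (22)] with period length k = 1.
k is odd, so (p_{k-1}, q_{k-1}) only solves x^2 - 122y^2 = -1 and the fundamental solution of x^2 - 122y^2 = 1 is (p_{2k-1}, q_{2k-1}) = (p_1, q_1); compute convergents through index 1, running through the period twice.
Convergents (p_i = a_i*p_{i-1} + p_{i-2}, q_i = a_i*q_{i-1} + q_{i-2} with p_{-2}=0, p_{-1}=1, q_{-2}=1, q_{-1}=0):
  i=0: a_0=11, p_0 = 11*1 + 0 = 11, q_0 = 11*0 + 1 = 1.
  i=1: a_1=22, p_1 = 22*11 + 1 = 243, q_1 = 22*1 + 0 = 22.
Indeed p_0^2 - 122*q_0^2 = 121 - 122 = -1, not +1.
Check: 243^2 - 122*22^2 = 59049 - 59048 = 1, so (x, y) = (243, 22) solves the equation, and by the theorem it is the least positive solution.

(x, y) = (243, 22)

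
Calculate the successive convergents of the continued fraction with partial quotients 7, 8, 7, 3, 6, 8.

Using the convergent recurrence p_i = a_i*p_{i-1} + p_{i-2}, q_i = a_i*q_{i-1} + q_{i-2} with p_{-2}=0, p_{-1}=1, q_{-2}=1, q_{-1}=0:
  i=0: a_0=7, p_0 = 7*1 + 0 = 7, q_0 = 7*0 + 1 = 1.
  i=1: a_1=8, p_1 = 8*7 + 1 = 57, q_1 = 8*1 + 0 = 8.
  i=2: a_2=7, p_2 = 7*57 + 7 = 406, q_2 = 7*8 + 1 = 57.
  i=3: a_3=3, p_3 = 3*406 + 57 = 1275, q_3 = 3*57 + 8 = 179.
  i=4: a_4=6, p_4 = 6*1275 + 406 = 8056, q_4 = 6*179 + 57 = 1131.
  i=5: a_5=8, p_5 = 8*8056 + 1275 = 65723, q_5 = 8*1131 + 179 = 9227.

7/1, 57/8, 406/57, 1275/179, 8056/1131, 65723/9227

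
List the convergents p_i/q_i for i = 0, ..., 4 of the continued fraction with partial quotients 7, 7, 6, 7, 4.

Using the convergent recurrence p_i = a_i*p_{i-1} + p_{i-2}, q_i = a_i*q_{i-1} + q_{i-2} with p_{-2}=0, p_{-1}=1, q_{-2}=1, q_{-1}=0:
  i=0: a_0=7, p_0 = 7*1 + 0 = 7, q_0 = 7*0 + 1 = 1.
  i=1: a_1=7, p_1 = 7*7 + 1 = 50, q_1 = 7*1 + 0 = 7.
  i=2: a_2=6, p_2 = 6*50 + 7 = 307, q_2 = 6*7 + 1 = 43.
  i=3: a_3=7, p_3 = 7*307 + 50 = 2199, q_3 = 7*43 + 7 = 308.
  i=4: a_4=4, p_4 = 4*2199 + 307 = 9103, q_4 = 4*308 + 43 = 1275.

7/1, 50/7, 307/43, 2199/308, 9103/1275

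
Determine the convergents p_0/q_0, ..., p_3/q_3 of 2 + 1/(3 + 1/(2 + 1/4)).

2/1, 7/3, 16/7, 71/31

Using the convergent recurrence p_i = a_i*p_{i-1} + p_{i-2}, q_i = a_i*q_{i-1} + q_{i-2} with p_{-2}=0, p_{-1}=1, q_{-2}=1, q_{-1}=0:
  i=0: a_0=2, p_0 = 2*1 + 0 = 2, q_0 = 2*0 + 1 = 1.
  i=1: a_1=3, p_1 = 3*2 + 1 = 7, q_1 = 3*1 + 0 = 3.
  i=2: a_2=2, p_2 = 2*7 + 2 = 16, q_2 = 2*3 + 1 = 7.
  i=3: a_3=4, p_3 = 4*16 + 7 = 71, q_3 = 4*7 + 3 = 31.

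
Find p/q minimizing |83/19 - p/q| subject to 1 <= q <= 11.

Expand x = 83/19 as a continued fraction with the Euclidean algorithm:
  83 = 4*19 + 7, so a_0 = 4.
  19 = 2*7 + 5, so a_1 = 2.
  7 = 1*5 + 2, so a_2 = 1.
  5 = 2*2 + 1, so a_3 = 2.
  2 = 2*1 + 0, so a_4 = 2.
so x = [4; 2, 1, 2, 2].
Convergents (p_i = a_i*p_{i-1} + p_{i-2}, q_i = a_i*q_{i-1} + q_{i-2} with p_{-2}=0, p_{-1}=1, q_{-2}=1, q_{-1}=0), until the denominator exceeds 11:
  i=0: a_0=4, p_0 = 4*1 + 0 = 4, q_0 = 4*0 + 1 = 1.
  i=1: a_1=2, p_1 = 2*4 + 1 = 9, q_1 = 2*1 + 0 = 2.
  i=2: a_2=1, p_2 = 1*9 + 4 = 13, q_2 = 1*2 + 1 = 3.
  i=3: a_3=2, p_3 = 2*13 + 9 = 35, q_3 = 2*3 + 2 = 8.
  i=4: a_4=2, p_4 = 2*35 + 13 = 83, q_4 = 2*8 + 3 = 19.
q_4 = 19 > 11, so the last convergent with denominator <= 11 is p_3/q_3 = 35/8.
The closest fraction with denominator <= 11 is either p_3/q_3 or the intermediate fraction (k*p_3 + p_2)/(k*q_3 + q_2) with the largest k >= 1 whose denominator stays <= 11; these approach x as k grows, and every other convergent or intermediate fraction in range is farther away.
Largest k: floor((11 - q_2)/q_3) = floor((11 - 3)/8) = 1.
That gives (1*35 + 13)/(1*8 + 3) = 48/11.
Compare the errors: |x - 35/8| = |83*8 - 35*19|/(19*8) = 1/152, and |x - 48/11| = |83*11 - 48*19|/(19*11) = 1/209.
Cross-multiplying, 1*152 = 152 < 209 = 1*209, so 1/209 is smaller: the intermediate fraction 48/11 is closer to x than 35/8.

48/11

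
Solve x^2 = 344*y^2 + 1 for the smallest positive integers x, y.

(x, y) = (10405, 561)

First expand sqrt(344) as a continued fraction. With x_i = (sqrt(344) + m_i)/d_i and (m_0, d_0) = (0, 1): a_0 = floor(sqrt(344)) = 18, since 18^2 = 324 <= 344 < 361 = 19^2.
Iterate m_{i+1} = d_i*a_i - m_i, d_{i+1} = (344 - m_{i+1}^2)/d_i, a_{i+1} = floor((a_0 + m_{i+1})/d_{i+1}):
  m_1 = 1*18 - 0 = 18, d_1 = (344 - 18^2)/1 = 20/1 = 20, a_1 = floor((18 + 18)/20) = 1.
  m_2 = 20*1 - 18 = 2, d_2 = (344 - 2^2)/20 = 340/20 = 17, a_2 = floor((18 + 2)/17) = 1.
  m_3 = 17*1 - 2 = 15, d_3 = (344 - 15^2)/17 = 119/17 = 7, a_3 = floor((18 + 15)/7) = 4.
  m_4 = 7*4 - 15 = 13, d_4 = (344 - 13^2)/7 = 175/7 = 25, a_4 = floor((18 + 13)/25) = 1.
  m_5 = 25*1 - 13 = 12, d_5 = (344 - 12^2)/25 = 200/25 = 8, a_5 = floor((18 + 12)/8) = 3.
  m_6 = 8*3 - 12 = 12, d_6 = (344 - 12^2)/8 = 200/8 = 25, a_6 = floor((18 + 12)/25) = 1.
  m_7 = 25*1 - 12 = 13, d_7 = (344 - 13^2)/25 = 175/25 = 7, a_7 = floor((18 + 13)/7) = 4.
  m_8 = 7*4 - 13 = 15, d_8 = (344 - 15^2)/7 = 119/7 = 17, a_8 = floor((18 + 15)/17) = 1.
  m_9 = 17*1 - 15 = 2, d_9 = (344 - 2^2)/17 = 340/17 = 20, a_9 = floor((18 + 2)/20) = 1.
  m_10 = 20*1 - 2 = 18, d_10 = (344 - 18^2)/20 = 20/20 = 1, a_10 = floor((18 + 18)/1) = 36.
  m_11 = 1*36 - 18 = 18, d_11 = (344 - 18^2)/1 = 20/1 = 20: (m_11, d_11) = (m_1, d_1) = (18, 20), so from here the quotients repeat a_1, ..., a_10; the period length is 10.
So sqrt(344) = [18; (1, 1, 4, 1, 3, 1, 4, 1, 1, 36)] with period length k = 10.
k is even, so the fundamental solution of x^2 - 344y^2 = 1 is (p_{k-1}, q_{k-1}) = (p_9, q_9); compute convergents through index 9.
Convergents (p_i = a_i*p_{i-1} + p_{i-2}, q_i = a_i*q_{i-1} + q_{i-2} with p_{-2}=0, p_{-1}=1, q_{-2}=1, q_{-1}=0):
  i=0: a_0=18, p_0 = 18*1 + 0 = 18, q_0 = 18*0 + 1 = 1.
  i=1: a_1=1, p_1 = 1*18 + 1 = 19, q_1 = 1*1 + 0 = 1.
  i=2: a_2=1, p_2 = 1*19 + 18 = 37, q_2 = 1*1 + 1 = 2.
  i=3: a_3=4, p_3 = 4*37 + 19 = 167, q_3 = 4*2 + 1 = 9.
  i=4: a_4=1, p_4 = 1*167 + 37 = 204, q_4 = 1*9 + 2 = 11.
  i=5: a_5=3, p_5 = 3*204 + 167 = 779, q_5 = 3*11 + 9 = 42.
  i=6: a_6=1, p_6 = 1*779 + 204 = 983, q_6 = 1*42 + 11 = 53.
  i=7: a_7=4, p_7 = 4*983 + 779 = 4711, q_7 = 4*53 + 42 = 254.
  i=8: a_8=1, p_8 = 1*4711 + 983 = 5694, q_8 = 1*254 + 53 = 307.
  i=9: a_9=1, p_9 = 1*5694 + 4711 = 10405, q_9 = 1*307 + 254 = 561.
Check: 10405^2 - 344*561^2 = 108264025 - 108264024 = 1, so (x, y) = (10405, 561) solves the equation, and by the theorem it is the least positive solution.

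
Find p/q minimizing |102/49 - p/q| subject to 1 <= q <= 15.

Expand x = 102/49 as a continued fraction with the Euclidean algorithm:
  102 = 2*49 + 4, so a_0 = 2.
  49 = 12*4 + 1, so a_1 = 12.
  4 = 4*1 + 0, so a_2 = 4.
so x = [2; 12, 4].
Convergents (p_i = a_i*p_{i-1} + p_{i-2}, q_i = a_i*q_{i-1} + q_{i-2} with p_{-2}=0, p_{-1}=1, q_{-2}=1, q_{-1}=0), until the denominator exceeds 15:
  i=0: a_0=2, p_0 = 2*1 + 0 = 2, q_0 = 2*0 + 1 = 1.
  i=1: a_1=12, p_1 = 12*2 + 1 = 25, q_1 = 12*1 + 0 = 12.
  i=2: a_2=4, p_2 = 4*25 + 2 = 102, q_2 = 4*12 + 1 = 49.
q_2 = 49 > 15, so the last convergent with denominator <= 15 is p_1/q_1 = 25/12.
The closest fraction with denominator <= 15 is either p_1/q_1 or the intermediate fraction (k*p_1 + p_0)/(k*q_1 + q_0) with the largest k >= 1 whose denominator stays <= 15; these approach x as k grows, and every other convergent or intermediate fraction in range is farther away.
Largest k: floor((15 - q_0)/q_1) = floor((15 - 1)/12) = 1.
That gives (1*25 + 2)/(1*12 + 1) = 27/13.
Compare the errors: |x - 25/12| = |102*12 - 25*49|/(49*12) = 1/588, and |x - 27/13| = |102*13 - 27*49|/(49*13) = 3/637.
Cross-multiplying, 1*637 = 637 < 1764 = 3*588, so 1/588 is smaller: the convergent 25/12 is closer to x than 27/13.

25/12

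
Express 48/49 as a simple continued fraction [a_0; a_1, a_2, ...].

Run the Euclidean algorithm on 48 and 49; the successive quotients are the partial quotients a_0, a_1, ... (each step inverts the fractional part left over by the previous one):
  48 = 0*49 + 48, so a_0 = 0.
  49 = 1*48 + 1, so a_1 = 1.
  48 = 48*1 + 0, so a_2 = 48.
The remainder reaches 0 after 3 divisions, so the expansion has 3 partial quotients, read off in order.

[0; 1, 48]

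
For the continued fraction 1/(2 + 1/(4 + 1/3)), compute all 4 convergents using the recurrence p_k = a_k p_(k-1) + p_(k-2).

0/1, 1/2, 4/9, 13/29

Using the convergent recurrence p_i = a_i*p_{i-1} + p_{i-2}, q_i = a_i*q_{i-1} + q_{i-2} with p_{-2}=0, p_{-1}=1, q_{-2}=1, q_{-1}=0:
  i=0: a_0=0, p_0 = 0*1 + 0 = 0, q_0 = 0*0 + 1 = 1.
  i=1: a_1=2, p_1 = 2*0 + 1 = 1, q_1 = 2*1 + 0 = 2.
  i=2: a_2=4, p_2 = 4*1 + 0 = 4, q_2 = 4*2 + 1 = 9.
  i=3: a_3=3, p_3 = 3*4 + 1 = 13, q_3 = 3*9 + 2 = 29.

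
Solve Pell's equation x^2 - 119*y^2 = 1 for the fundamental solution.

(x, y) = (120, 11)

First expand sqrt(119) as a continued fraction. With x_i = (sqrt(119) + m_i)/d_i and (m_0, d_0) = (0, 1): a_0 = floor(sqrt(119)) = 10, since 10^2 = 100 <= 119 < 121 = 11^2.
Iterate m_{i+1} = d_i*a_i - m_i, d_{i+1} = (119 - m_{i+1}^2)/d_i, a_{i+1} = floor((a_0 + m_{i+1})/d_{i+1}):
  m_1 = 1*10 - 0 = 10, d_1 = (119 - 10^2)/1 = 19/1 = 19, a_1 = floor((10 + 10)/19) = 1.
  m_2 = 19*1 - 10 = 9, d_2 = (119 - 9^2)/19 = 38/19 = 2, a_2 = floor((10 + 9)/2) = 9.
  m_3 = 2*9 - 9 = 9, d_3 = (119 - 9^2)/2 = 38/2 = 19, a_3 = floor((10 + 9)/19) = 1.
  m_4 = 19*1 - 9 = 10, d_4 = (119 - 10^2)/19 = 19/19 = 1, a_4 = floor((10 + 10)/1) = 20.
  m_5 = 1*20 - 10 = 10, d_5 = (119 - 10^2)/1 = 19/1 = 19: (m_5, d_5) = (m_1, d_1) = (10, 19), so from here the quotients repeat a_1, ..., a_4; the period length is 4.
So sqrt(119) = [10; (1, 9, 1, 20)] with period length k = 4.
k is even, so the fundamental solution of x^2 - 119y^2 = 1 is (p_{k-1}, q_{k-1}) = (p_3, q_3); compute convergents through index 3.
Convergents (p_i = a_i*p_{i-1} + p_{i-2}, q_i = a_i*q_{i-1} + q_{i-2} with p_{-2}=0, p_{-1}=1, q_{-2}=1, q_{-1}=0):
  i=0: a_0=10, p_0 = 10*1 + 0 = 10, q_0 = 10*0 + 1 = 1.
  i=1: a_1=1, p_1 = 1*10 + 1 = 11, q_1 = 1*1 + 0 = 1.
  i=2: a_2=9, p_2 = 9*11 + 10 = 109, q_2 = 9*1 + 1 = 10.
  i=3: a_3=1, p_3 = 1*109 + 11 = 120, q_3 = 1*10 + 1 = 11.
Check: 120^2 - 119*11^2 = 14400 - 14399 = 1, so (x, y) = (120, 11) solves the equation, and by the theorem it is the least positive solution.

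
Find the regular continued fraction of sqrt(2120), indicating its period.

[46; (23, 92)]

Write x_i = (sqrt(2120) + m_i)/d_i with (m_0, d_0) = (0, 1). a_0 = floor(sqrt(2120)) = 46, since 46^2 = 2116 <= 2120 < 2209 = 47^2.
Iterate m_{i+1} = d_i*a_i - m_i, d_{i+1} = (2120 - m_{i+1}^2)/d_i, a_{i+1} = floor((a_0 + m_{i+1})/d_{i+1}):
  m_1 = 1*46 - 0 = 46, d_1 = (2120 - 46^2)/1 = 4/1 = 4, a_1 = floor((46 + 46)/4) = 23.
  m_2 = 4*23 - 46 = 46, d_2 = (2120 - 46^2)/4 = 4/4 = 1, a_2 = floor((46 + 46)/1) = 92.
  m_3 = 1*92 - 46 = 46, d_3 = (2120 - 46^2)/1 = 4/1 = 4: (m_3, d_3) = (m_1, d_1) = (46, 4), so from here the quotients repeat a_1, a_2; the period length is 2.
Hence the expansion of sqrt(2120) is a_0 = 46 followed by the repeating block 23, 92 (period 2).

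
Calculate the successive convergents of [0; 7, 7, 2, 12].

0/1, 1/7, 7/50, 15/107, 187/1334

Using the convergent recurrence p_i = a_i*p_{i-1} + p_{i-2}, q_i = a_i*q_{i-1} + q_{i-2} with p_{-2}=0, p_{-1}=1, q_{-2}=1, q_{-1}=0:
  i=0: a_0=0, p_0 = 0*1 + 0 = 0, q_0 = 0*0 + 1 = 1.
  i=1: a_1=7, p_1 = 7*0 + 1 = 1, q_1 = 7*1 + 0 = 7.
  i=2: a_2=7, p_2 = 7*1 + 0 = 7, q_2 = 7*7 + 1 = 50.
  i=3: a_3=2, p_3 = 2*7 + 1 = 15, q_3 = 2*50 + 7 = 107.
  i=4: a_4=12, p_4 = 12*15 + 7 = 187, q_4 = 12*107 + 50 = 1334.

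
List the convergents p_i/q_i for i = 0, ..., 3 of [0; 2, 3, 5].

0/1, 1/2, 3/7, 16/37

Using the convergent recurrence p_i = a_i*p_{i-1} + p_{i-2}, q_i = a_i*q_{i-1} + q_{i-2} with p_{-2}=0, p_{-1}=1, q_{-2}=1, q_{-1}=0:
  i=0: a_0=0, p_0 = 0*1 + 0 = 0, q_0 = 0*0 + 1 = 1.
  i=1: a_1=2, p_1 = 2*0 + 1 = 1, q_1 = 2*1 + 0 = 2.
  i=2: a_2=3, p_2 = 3*1 + 0 = 3, q_2 = 3*2 + 1 = 7.
  i=3: a_3=5, p_3 = 5*3 + 1 = 16, q_3 = 5*7 + 2 = 37.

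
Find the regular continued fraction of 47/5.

Run the Euclidean algorithm on 47 and 5; the successive quotients are the partial quotients a_0, a_1, ... (each step inverts the fractional part left over by the previous one):
  47 = 9*5 + 2, so a_0 = 9.
  5 = 2*2 + 1, so a_1 = 2.
  2 = 2*1 + 0, so a_2 = 2.
The remainder reaches 0 after 3 divisions, so the expansion has 3 partial quotients, read off in order.

[9; 2, 2]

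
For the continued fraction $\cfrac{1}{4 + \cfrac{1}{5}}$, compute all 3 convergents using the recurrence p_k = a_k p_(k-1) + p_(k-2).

0/1, 1/4, 5/21

Using the convergent recurrence p_i = a_i*p_{i-1} + p_{i-2}, q_i = a_i*q_{i-1} + q_{i-2} with p_{-2}=0, p_{-1}=1, q_{-2}=1, q_{-1}=0:
  i=0: a_0=0, p_0 = 0*1 + 0 = 0, q_0 = 0*0 + 1 = 1.
  i=1: a_1=4, p_1 = 4*0 + 1 = 1, q_1 = 4*1 + 0 = 4.
  i=2: a_2=5, p_2 = 5*1 + 0 = 5, q_2 = 5*4 + 1 = 21.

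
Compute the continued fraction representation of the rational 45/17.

[2; 1, 1, 1, 5]

Run the Euclidean algorithm on 45 and 17; the successive quotients are the partial quotients a_0, a_1, ... (each step inverts the fractional part left over by the previous one):
  45 = 2*17 + 11, so a_0 = 2.
  17 = 1*11 + 6, so a_1 = 1.
  11 = 1*6 + 5, so a_2 = 1.
  6 = 1*5 + 1, so a_3 = 1.
  5 = 5*1 + 0, so a_4 = 5.
The remainder reaches 0 after 5 divisions, so the expansion has 5 partial quotients, read off in order.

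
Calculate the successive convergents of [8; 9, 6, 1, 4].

8/1, 73/9, 446/55, 519/64, 2522/311

Using the convergent recurrence p_i = a_i*p_{i-1} + p_{i-2}, q_i = a_i*q_{i-1} + q_{i-2} with p_{-2}=0, p_{-1}=1, q_{-2}=1, q_{-1}=0:
  i=0: a_0=8, p_0 = 8*1 + 0 = 8, q_0 = 8*0 + 1 = 1.
  i=1: a_1=9, p_1 = 9*8 + 1 = 73, q_1 = 9*1 + 0 = 9.
  i=2: a_2=6, p_2 = 6*73 + 8 = 446, q_2 = 6*9 + 1 = 55.
  i=3: a_3=1, p_3 = 1*446 + 73 = 519, q_3 = 1*55 + 9 = 64.
  i=4: a_4=4, p_4 = 4*519 + 446 = 2522, q_4 = 4*64 + 55 = 311.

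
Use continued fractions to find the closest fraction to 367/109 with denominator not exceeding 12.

Expand x = 367/109 as a continued fraction with the Euclidean algorithm:
  367 = 3*109 + 40, so a_0 = 3.
  109 = 2*40 + 29, so a_1 = 2.
  40 = 1*29 + 11, so a_2 = 1.
  29 = 2*11 + 7, so a_3 = 2.
  11 = 1*7 + 4, so a_4 = 1.
  7 = 1*4 + 3, so a_5 = 1.
  4 = 1*3 + 1, so a_6 = 1.
  3 = 3*1 + 0, so a_7 = 3.
so x = [3; 2, 1, 2, 1, 1, 1, 3].
Convergents (p_i = a_i*p_{i-1} + p_{i-2}, q_i = a_i*q_{i-1} + q_{i-2} with p_{-2}=0, p_{-1}=1, q_{-2}=1, q_{-1}=0), until the denominator exceeds 12:
  i=0: a_0=3, p_0 = 3*1 + 0 = 3, q_0 = 3*0 + 1 = 1.
  i=1: a_1=2, p_1 = 2*3 + 1 = 7, q_1 = 2*1 + 0 = 2.
  i=2: a_2=1, p_2 = 1*7 + 3 = 10, q_2 = 1*2 + 1 = 3.
  i=3: a_3=2, p_3 = 2*10 + 7 = 27, q_3 = 2*3 + 2 = 8.
  i=4: a_4=1, p_4 = 1*27 + 10 = 37, q_4 = 1*8 + 3 = 11.
  i=5: a_5=1, p_5 = 1*37 + 27 = 64, q_5 = 1*11 + 8 = 19.
q_5 = 19 > 12, so the last convergent with denominator <= 12 is p_4/q_4 = 37/11.
The closest fraction with denominator <= 12 is either p_4/q_4 or the intermediate fraction (k*p_4 + p_3)/(k*q_4 + q_3) with the largest k >= 1 whose denominator stays <= 12; these approach x as k grows, and every other convergent or intermediate fraction in range is farther away.
Largest k: floor((12 - q_3)/q_4) = floor((12 - 8)/11) = 0.
Since k = 0, no intermediate fraction beyond p_4/q_4 has denominator <= 12, so the convergent 37/11 is the closest (its error is |367*11 - 37*109|/(109*11) = 4/1199).

37/11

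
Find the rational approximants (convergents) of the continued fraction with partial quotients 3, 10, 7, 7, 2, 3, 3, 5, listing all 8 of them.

3/1, 31/10, 220/71, 1571/507, 3362/1085, 11657/3762, 38333/12371, 203322/65617

Using the convergent recurrence p_i = a_i*p_{i-1} + p_{i-2}, q_i = a_i*q_{i-1} + q_{i-2} with p_{-2}=0, p_{-1}=1, q_{-2}=1, q_{-1}=0:
  i=0: a_0=3, p_0 = 3*1 + 0 = 3, q_0 = 3*0 + 1 = 1.
  i=1: a_1=10, p_1 = 10*3 + 1 = 31, q_1 = 10*1 + 0 = 10.
  i=2: a_2=7, p_2 = 7*31 + 3 = 220, q_2 = 7*10 + 1 = 71.
  i=3: a_3=7, p_3 = 7*220 + 31 = 1571, q_3 = 7*71 + 10 = 507.
  i=4: a_4=2, p_4 = 2*1571 + 220 = 3362, q_4 = 2*507 + 71 = 1085.
  i=5: a_5=3, p_5 = 3*3362 + 1571 = 11657, q_5 = 3*1085 + 507 = 3762.
  i=6: a_6=3, p_6 = 3*11657 + 3362 = 38333, q_6 = 3*3762 + 1085 = 12371.
  i=7: a_7=5, p_7 = 5*38333 + 11657 = 203322, q_7 = 5*12371 + 3762 = 65617.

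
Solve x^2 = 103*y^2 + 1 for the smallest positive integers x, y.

First expand sqrt(103) as a continued fraction. With x_i = (sqrt(103) + m_i)/d_i and (m_0, d_0) = (0, 1): a_0 = floor(sqrt(103)) = 10, since 10^2 = 100 <= 103 < 121 = 11^2.
Iterate m_{i+1} = d_i*a_i - m_i, d_{i+1} = (103 - m_{i+1}^2)/d_i, a_{i+1} = floor((a_0 + m_{i+1})/d_{i+1}):
  m_1 = 1*10 - 0 = 10, d_1 = (103 - 10^2)/1 = 3/1 = 3, a_1 = floor((10 + 10)/3) = 6.
  m_2 = 3*6 - 10 = 8, d_2 = (103 - 8^2)/3 = 39/3 = 13, a_2 = floor((10 + 8)/13) = 1.
  m_3 = 13*1 - 8 = 5, d_3 = (103 - 5^2)/13 = 78/13 = 6, a_3 = floor((10 + 5)/6) = 2.
  m_4 = 6*2 - 5 = 7, d_4 = (103 - 7^2)/6 = 54/6 = 9, a_4 = floor((10 + 7)/9) = 1.
  m_5 = 9*1 - 7 = 2, d_5 = (103 - 2^2)/9 = 99/9 = 11, a_5 = floor((10 + 2)/11) = 1.
  m_6 = 11*1 - 2 = 9, d_6 = (103 - 9^2)/11 = 22/11 = 2, a_6 = floor((10 + 9)/2) = 9.
  m_7 = 2*9 - 9 = 9, d_7 = (103 - 9^2)/2 = 22/2 = 11, a_7 = floor((10 + 9)/11) = 1.
  m_8 = 11*1 - 9 = 2, d_8 = (103 - 2^2)/11 = 99/11 = 9, a_8 = floor((10 + 2)/9) = 1.
  m_9 = 9*1 - 2 = 7, d_9 = (103 - 7^2)/9 = 54/9 = 6, a_9 = floor((10 + 7)/6) = 2.
  m_10 = 6*2 - 7 = 5, d_10 = (103 - 5^2)/6 = 78/6 = 13, a_10 = floor((10 + 5)/13) = 1.
  m_11 = 13*1 - 5 = 8, d_11 = (103 - 8^2)/13 = 39/13 = 3, a_11 = floor((10 + 8)/3) = 6.
  m_12 = 3*6 - 8 = 10, d_12 = (103 - 10^2)/3 = 3/3 = 1, a_12 = floor((10 + 10)/1) = 20.
  m_13 = 1*20 - 10 = 10, d_13 = (103 - 10^2)/1 = 3/1 = 3: (m_13, d_13) = (m_1, d_1) = (10, 3), so from here the quotients repeat a_1, ..., a_12; the period length is 12.
So sqrt(103) = [10; (6, 1, 2, 1, 1, 9, 1, 1, 2, 1, 6, 20)] with period length k = 12.
k is even, so the fundamental solution of x^2 - 103y^2 = 1 is (p_{k-1}, q_{k-1}) = (p_11, q_11); compute convergents through index 11.
Convergents (p_i = a_i*p_{i-1} + p_{i-2}, q_i = a_i*q_{i-1} + q_{i-2} with p_{-2}=0, p_{-1}=1, q_{-2}=1, q_{-1}=0):
  i=0: a_0=10, p_0 = 10*1 + 0 = 10, q_0 = 10*0 + 1 = 1.
  i=1: a_1=6, p_1 = 6*10 + 1 = 61, q_1 = 6*1 + 0 = 6.
  i=2: a_2=1, p_2 = 1*61 + 10 = 71, q_2 = 1*6 + 1 = 7.
  i=3: a_3=2, p_3 = 2*71 + 61 = 203, q_3 = 2*7 + 6 = 20.
  i=4: a_4=1, p_4 = 1*203 + 71 = 274, q_4 = 1*20 + 7 = 27.
  i=5: a_5=1, p_5 = 1*274 + 203 = 477, q_5 = 1*27 + 20 = 47.
  i=6: a_6=9, p_6 = 9*477 + 274 = 4567, q_6 = 9*47 + 27 = 450.
  i=7: a_7=1, p_7 = 1*4567 + 477 = 5044, q_7 = 1*450 + 47 = 497.
  i=8: a_8=1, p_8 = 1*5044 + 4567 = 9611, q_8 = 1*497 + 450 = 947.
  i=9: a_9=2, p_9 = 2*9611 + 5044 = 24266, q_9 = 2*947 + 497 = 2391.
  i=10: a_10=1, p_10 = 1*24266 + 9611 = 33877, q_10 = 1*2391 + 947 = 3338.
  i=11: a_11=6, p_11 = 6*33877 + 24266 = 227528, q_11 = 6*3338 + 2391 = 22419.
Check: 227528^2 - 103*22419^2 = 51768990784 - 51768990783 = 1, so (x, y) = (227528, 22419) solves the equation, and by the theorem it is the least positive solution.

(x, y) = (227528, 22419)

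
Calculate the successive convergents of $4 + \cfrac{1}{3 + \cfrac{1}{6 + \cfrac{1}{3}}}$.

Using the convergent recurrence p_i = a_i*p_{i-1} + p_{i-2}, q_i = a_i*q_{i-1} + q_{i-2} with p_{-2}=0, p_{-1}=1, q_{-2}=1, q_{-1}=0:
  i=0: a_0=4, p_0 = 4*1 + 0 = 4, q_0 = 4*0 + 1 = 1.
  i=1: a_1=3, p_1 = 3*4 + 1 = 13, q_1 = 3*1 + 0 = 3.
  i=2: a_2=6, p_2 = 6*13 + 4 = 82, q_2 = 6*3 + 1 = 19.
  i=3: a_3=3, p_3 = 3*82 + 13 = 259, q_3 = 3*19 + 3 = 60.

4/1, 13/3, 82/19, 259/60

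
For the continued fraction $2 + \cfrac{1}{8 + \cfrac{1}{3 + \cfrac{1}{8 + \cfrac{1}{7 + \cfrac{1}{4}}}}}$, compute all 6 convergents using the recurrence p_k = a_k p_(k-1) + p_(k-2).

Using the convergent recurrence p_i = a_i*p_{i-1} + p_{i-2}, q_i = a_i*q_{i-1} + q_{i-2} with p_{-2}=0, p_{-1}=1, q_{-2}=1, q_{-1}=0:
  i=0: a_0=2, p_0 = 2*1 + 0 = 2, q_0 = 2*0 + 1 = 1.
  i=1: a_1=8, p_1 = 8*2 + 1 = 17, q_1 = 8*1 + 0 = 8.
  i=2: a_2=3, p_2 = 3*17 + 2 = 53, q_2 = 3*8 + 1 = 25.
  i=3: a_3=8, p_3 = 8*53 + 17 = 441, q_3 = 8*25 + 8 = 208.
  i=4: a_4=7, p_4 = 7*441 + 53 = 3140, q_4 = 7*208 + 25 = 1481.
  i=5: a_5=4, p_5 = 4*3140 + 441 = 13001, q_5 = 4*1481 + 208 = 6132.

2/1, 17/8, 53/25, 441/208, 3140/1481, 13001/6132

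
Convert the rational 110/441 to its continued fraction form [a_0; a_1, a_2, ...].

[0; 4, 110]

Run the Euclidean algorithm on 110 and 441; the successive quotients are the partial quotients a_0, a_1, ... (each step inverts the fractional part left over by the previous one):
  110 = 0*441 + 110, so a_0 = 0.
  441 = 4*110 + 1, so a_1 = 4.
  110 = 110*1 + 0, so a_2 = 110.
The remainder reaches 0 after 3 divisions, so the expansion has 3 partial quotients, read off in order.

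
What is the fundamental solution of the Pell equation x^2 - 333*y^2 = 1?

(x, y) = (73, 4)

First expand sqrt(333) as a continued fraction. With x_i = (sqrt(333) + m_i)/d_i and (m_0, d_0) = (0, 1): a_0 = floor(sqrt(333)) = 18, since 18^2 = 324 <= 333 < 361 = 19^2.
Iterate m_{i+1} = d_i*a_i - m_i, d_{i+1} = (333 - m_{i+1}^2)/d_i, a_{i+1} = floor((a_0 + m_{i+1})/d_{i+1}):
  m_1 = 1*18 - 0 = 18, d_1 = (333 - 18^2)/1 = 9/1 = 9, a_1 = floor((18 + 18)/9) = 4.
  m_2 = 9*4 - 18 = 18, d_2 = (333 - 18^2)/9 = 9/9 = 1, a_2 = floor((18 + 18)/1) = 36.
  m_3 = 1*36 - 18 = 18, d_3 = (333 - 18^2)/1 = 9/1 = 9: (m_3, d_3) = (m_1, d_1) = (18, 9), so from here the quotients repeat a_1, a_2; the period length is 2.
So sqrt(333) = [18; (4, 36)] with period length k = 2.
k is even, so the fundamental solution of x^2 - 333y^2 = 1 is (p_{k-1}, q_{k-1}) = (p_1, q_1); compute convergents through index 1.
Convergents (p_i = a_i*p_{i-1} + p_{i-2}, q_i = a_i*q_{i-1} + q_{i-2} with p_{-2}=0, p_{-1}=1, q_{-2}=1, q_{-1}=0):
  i=0: a_0=18, p_0 = 18*1 + 0 = 18, q_0 = 18*0 + 1 = 1.
  i=1: a_1=4, p_1 = 4*18 + 1 = 73, q_1 = 4*1 + 0 = 4.
Check: 73^2 - 333*4^2 = 5329 - 5328 = 1, so (x, y) = (73, 4) solves the equation, and by the theorem it is the least positive solution.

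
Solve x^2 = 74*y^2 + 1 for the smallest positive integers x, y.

(x, y) = (3699, 430)

First expand sqrt(74) as a continued fraction. With x_i = (sqrt(74) + m_i)/d_i and (m_0, d_0) = (0, 1): a_0 = floor(sqrt(74)) = 8, since 8^2 = 64 <= 74 < 81 = 9^2.
Iterate m_{i+1} = d_i*a_i - m_i, d_{i+1} = (74 - m_{i+1}^2)/d_i, a_{i+1} = floor((a_0 + m_{i+1})/d_{i+1}):
  m_1 = 1*8 - 0 = 8, d_1 = (74 - 8^2)/1 = 10/1 = 10, a_1 = floor((8 + 8)/10) = 1.
  m_2 = 10*1 - 8 = 2, d_2 = (74 - 2^2)/10 = 70/10 = 7, a_2 = floor((8 + 2)/7) = 1.
  m_3 = 7*1 - 2 = 5, d_3 = (74 - 5^2)/7 = 49/7 = 7, a_3 = floor((8 + 5)/7) = 1.
  m_4 = 7*1 - 5 = 2, d_4 = (74 - 2^2)/7 = 70/7 = 10, a_4 = floor((8 + 2)/10) = 1.
  m_5 = 10*1 - 2 = 8, d_5 = (74 - 8^2)/10 = 10/10 = 1, a_5 = floor((8 + 8)/1) = 16.
  m_6 = 1*16 - 8 = 8, d_6 = (74 - 8^2)/1 = 10/1 = 10: (m_6, d_6) = (m_1, d_1) = (8, 10), so from here the quotients repeat a_1, ..., a_5; the period length is 5.
So sqrt(74) = [8; (1, 1, 1, 1, 16)] with period length k = 5.
k is odd, so (p_{k-1}, q_{k-1}) only solves x^2 - 74y^2 = -1 and the fundamental solution of x^2 - 74y^2 = 1 is (p_{2k-1}, q_{2k-1}) = (p_9, q_9); compute convergents through index 9, running through the period twice.
Convergents (p_i = a_i*p_{i-1} + p_{i-2}, q_i = a_i*q_{i-1} + q_{i-2} with p_{-2}=0, p_{-1}=1, q_{-2}=1, q_{-1}=0):
  i=0: a_0=8, p_0 = 8*1 + 0 = 8, q_0 = 8*0 + 1 = 1.
  i=1: a_1=1, p_1 = 1*8 + 1 = 9, q_1 = 1*1 + 0 = 1.
  i=2: a_2=1, p_2 = 1*9 + 8 = 17, q_2 = 1*1 + 1 = 2.
  i=3: a_3=1, p_3 = 1*17 + 9 = 26, q_3 = 1*2 + 1 = 3.
  i=4: a_4=1, p_4 = 1*26 + 17 = 43, q_4 = 1*3 + 2 = 5.
  i=5: a_5=16, p_5 = 16*43 + 26 = 714, q_5 = 16*5 + 3 = 83.
  i=6: a_6=1, p_6 = 1*714 + 43 = 757, q_6 = 1*83 + 5 = 88.
  i=7: a_7=1, p_7 = 1*757 + 714 = 1471, q_7 = 1*88 + 83 = 171.
  i=8: a_8=1, p_8 = 1*1471 + 757 = 2228, q_8 = 1*171 + 88 = 259.
  i=9: a_9=1, p_9 = 1*2228 + 1471 = 3699, q_9 = 1*259 + 171 = 430.
Indeed p_4^2 - 74*q_4^2 = 1849 - 1850 = -1, not +1.
Check: 3699^2 - 74*430^2 = 13682601 - 13682600 = 1, so (x, y) = (3699, 430) solves the equation, and by the theorem it is the least positive solution.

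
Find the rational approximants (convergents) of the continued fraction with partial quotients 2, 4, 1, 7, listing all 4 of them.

2/1, 9/4, 11/5, 86/39

Using the convergent recurrence p_i = a_i*p_{i-1} + p_{i-2}, q_i = a_i*q_{i-1} + q_{i-2} with p_{-2}=0, p_{-1}=1, q_{-2}=1, q_{-1}=0:
  i=0: a_0=2, p_0 = 2*1 + 0 = 2, q_0 = 2*0 + 1 = 1.
  i=1: a_1=4, p_1 = 4*2 + 1 = 9, q_1 = 4*1 + 0 = 4.
  i=2: a_2=1, p_2 = 1*9 + 2 = 11, q_2 = 1*4 + 1 = 5.
  i=3: a_3=7, p_3 = 7*11 + 9 = 86, q_3 = 7*5 + 4 = 39.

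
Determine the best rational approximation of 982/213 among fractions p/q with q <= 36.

83/18

Expand x = 982/213 as a continued fraction with the Euclidean algorithm:
  982 = 4*213 + 130, so a_0 = 4.
  213 = 1*130 + 83, so a_1 = 1.
  130 = 1*83 + 47, so a_2 = 1.
  83 = 1*47 + 36, so a_3 = 1.
  47 = 1*36 + 11, so a_4 = 1.
  36 = 3*11 + 3, so a_5 = 3.
  11 = 3*3 + 2, so a_6 = 3.
  3 = 1*2 + 1, so a_7 = 1.
  2 = 2*1 + 0, so a_8 = 2.
so x = [4; 1, 1, 1, 1, 3, 3, 1, 2].
Convergents (p_i = a_i*p_{i-1} + p_{i-2}, q_i = a_i*q_{i-1} + q_{i-2} with p_{-2}=0, p_{-1}=1, q_{-2}=1, q_{-1}=0), until the denominator exceeds 36:
  i=0: a_0=4, p_0 = 4*1 + 0 = 4, q_0 = 4*0 + 1 = 1.
  i=1: a_1=1, p_1 = 1*4 + 1 = 5, q_1 = 1*1 + 0 = 1.
  i=2: a_2=1, p_2 = 1*5 + 4 = 9, q_2 = 1*1 + 1 = 2.
  i=3: a_3=1, p_3 = 1*9 + 5 = 14, q_3 = 1*2 + 1 = 3.
  i=4: a_4=1, p_4 = 1*14 + 9 = 23, q_4 = 1*3 + 2 = 5.
  i=5: a_5=3, p_5 = 3*23 + 14 = 83, q_5 = 3*5 + 3 = 18.
  i=6: a_6=3, p_6 = 3*83 + 23 = 272, q_6 = 3*18 + 5 = 59.
q_6 = 59 > 36, so the last convergent with denominator <= 36 is p_5/q_5 = 83/18.
The closest fraction with denominator <= 36 is either p_5/q_5 or the intermediate fraction (k*p_5 + p_4)/(k*q_5 + q_4) with the largest k >= 1 whose denominator stays <= 36; these approach x as k grows, and every other convergent or intermediate fraction in range is farther away.
Largest k: floor((36 - q_4)/q_5) = floor((36 - 5)/18) = 1.
That gives (1*83 + 23)/(1*18 + 5) = 106/23.
Compare the errors: |x - 83/18| = |982*18 - 83*213|/(213*18) = 3/3834, and |x - 106/23| = |982*23 - 106*213|/(213*23) = 8/4899.
Cross-multiplying, 3*4899 = 14697 < 30672 = 8*3834, so 3/3834 is smaller: the convergent 83/18 is closer to x than 106/23.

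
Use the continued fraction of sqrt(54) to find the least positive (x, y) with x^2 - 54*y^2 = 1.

First expand sqrt(54) as a continued fraction. With x_i = (sqrt(54) + m_i)/d_i and (m_0, d_0) = (0, 1): a_0 = floor(sqrt(54)) = 7, since 7^2 = 49 <= 54 < 64 = 8^2.
Iterate m_{i+1} = d_i*a_i - m_i, d_{i+1} = (54 - m_{i+1}^2)/d_i, a_{i+1} = floor((a_0 + m_{i+1})/d_{i+1}):
  m_1 = 1*7 - 0 = 7, d_1 = (54 - 7^2)/1 = 5/1 = 5, a_1 = floor((7 + 7)/5) = 2.
  m_2 = 5*2 - 7 = 3, d_2 = (54 - 3^2)/5 = 45/5 = 9, a_2 = floor((7 + 3)/9) = 1.
  m_3 = 9*1 - 3 = 6, d_3 = (54 - 6^2)/9 = 18/9 = 2, a_3 = floor((7 + 6)/2) = 6.
  m_4 = 2*6 - 6 = 6, d_4 = (54 - 6^2)/2 = 18/2 = 9, a_4 = floor((7 + 6)/9) = 1.
  m_5 = 9*1 - 6 = 3, d_5 = (54 - 3^2)/9 = 45/9 = 5, a_5 = floor((7 + 3)/5) = 2.
  m_6 = 5*2 - 3 = 7, d_6 = (54 - 7^2)/5 = 5/5 = 1, a_6 = floor((7 + 7)/1) = 14.
  m_7 = 1*14 - 7 = 7, d_7 = (54 - 7^2)/1 = 5/1 = 5: (m_7, d_7) = (m_1, d_1) = (7, 5), so from here the quotients repeat a_1, ..., a_6; the period length is 6.
So sqrt(54) = [7; (2, 1, 6, 1, 2, 14)] with period length k = 6.
k is even, so the fundamental solution of x^2 - 54y^2 = 1 is (p_{k-1}, q_{k-1}) = (p_5, q_5); compute convergents through index 5.
Convergents (p_i = a_i*p_{i-1} + p_{i-2}, q_i = a_i*q_{i-1} + q_{i-2} with p_{-2}=0, p_{-1}=1, q_{-2}=1, q_{-1}=0):
  i=0: a_0=7, p_0 = 7*1 + 0 = 7, q_0 = 7*0 + 1 = 1.
  i=1: a_1=2, p_1 = 2*7 + 1 = 15, q_1 = 2*1 + 0 = 2.
  i=2: a_2=1, p_2 = 1*15 + 7 = 22, q_2 = 1*2 + 1 = 3.
  i=3: a_3=6, p_3 = 6*22 + 15 = 147, q_3 = 6*3 + 2 = 20.
  i=4: a_4=1, p_4 = 1*147 + 22 = 169, q_4 = 1*20 + 3 = 23.
  i=5: a_5=2, p_5 = 2*169 + 147 = 485, q_5 = 2*23 + 20 = 66.
Check: 485^2 - 54*66^2 = 235225 - 235224 = 1, so (x, y) = (485, 66) solves the equation, and by the theorem it is the least positive solution.

(x, y) = (485, 66)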